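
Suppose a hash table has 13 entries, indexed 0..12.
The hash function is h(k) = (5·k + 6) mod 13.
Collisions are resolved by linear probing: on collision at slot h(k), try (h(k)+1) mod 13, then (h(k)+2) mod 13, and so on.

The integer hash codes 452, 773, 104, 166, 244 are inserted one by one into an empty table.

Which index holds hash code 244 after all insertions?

7

Insert 452: h=4, slot 4 empty -> index 4.
Insert 773: h=10, slot 10 empty -> index 10.
Insert 104: h=6, slot 6 empty -> index 6.
Insert 166: h=4, slot 4 occupied -> index 5.
Insert 244: h=4, slots 4,5,6 occupied -> index 7.
Table: [., ., ., ., 452, 166, 104, 244, ., ., 773, ., .]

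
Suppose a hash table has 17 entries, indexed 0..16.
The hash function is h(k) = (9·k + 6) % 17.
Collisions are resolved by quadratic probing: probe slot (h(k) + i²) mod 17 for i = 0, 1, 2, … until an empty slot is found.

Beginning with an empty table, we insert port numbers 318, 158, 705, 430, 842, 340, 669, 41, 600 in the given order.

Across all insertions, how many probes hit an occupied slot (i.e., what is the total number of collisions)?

5

318 hashes to 12; slot 12 is free → place at 12.
158 hashes to 0; slot 0 is free → place at 0.
705 hashes to 10; slot 10 is free → place at 10.
430 hashes to 0; 0 taken → place at 1.
842 hashes to 2; slot 2 is free → place at 2.
340 hashes to 6; slot 6 is free → place at 6.
669 hashes to 9; slot 9 is free → place at 9.
41 hashes to 1; 1,2 taken → place at 5.
600 hashes to 0; 0,1 taken → place at 4.
Table: [158, 430, 842, ., 600, 41, 340, ., ., 669, 705, ., 318, ., ., ., .]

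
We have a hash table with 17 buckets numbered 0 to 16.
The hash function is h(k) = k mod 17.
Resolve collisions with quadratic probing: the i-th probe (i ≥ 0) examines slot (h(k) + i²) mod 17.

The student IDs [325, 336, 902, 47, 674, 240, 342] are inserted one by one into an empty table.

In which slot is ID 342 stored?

6

325 hashes to 2; slot 2 is free → place at 2.
336 hashes to 13; slot 13 is free → place at 13.
902 hashes to 1; slot 1 is free → place at 1.
47 hashes to 13; 13 taken → place at 14.
674 hashes to 11; slot 11 is free → place at 11.
240 hashes to 2; 2 taken → place at 3.
342 hashes to 2; 2,3 taken → place at 6.
Table: [., 902, 325, 240, ., ., 342, ., ., ., ., 674, ., 336, 47, ., .]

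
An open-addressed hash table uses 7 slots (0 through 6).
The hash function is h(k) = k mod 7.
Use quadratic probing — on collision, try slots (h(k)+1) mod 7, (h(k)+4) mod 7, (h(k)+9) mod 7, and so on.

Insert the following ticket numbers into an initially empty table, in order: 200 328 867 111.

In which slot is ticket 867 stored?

Insert 200: h=4, slot 4 empty -> index 4.
Insert 328: h=6, slot 6 empty -> index 6.
Insert 867: h=6, slot 6 occupied -> index 0.
Insert 111: h=6, slots 6,0 occupied -> index 3.
Table: [867, -, -, 111, 200, -, 328]

0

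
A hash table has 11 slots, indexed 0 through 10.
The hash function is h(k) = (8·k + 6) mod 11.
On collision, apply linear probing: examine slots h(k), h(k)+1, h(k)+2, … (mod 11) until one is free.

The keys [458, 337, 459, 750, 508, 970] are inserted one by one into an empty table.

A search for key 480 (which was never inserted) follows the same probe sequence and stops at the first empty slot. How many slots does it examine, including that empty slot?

458: h=7 -> slot 7
337: h=7, probe 7,8 -> slot 8
459: h=4 -> slot 4
750: h=0 -> slot 0
508: h=0, probe 0,1 -> slot 1
970: h=0, probe 0,1,2 -> slot 2
Table: [750, 508, 970, ., 459, ., ., 458, 337, ., .]
Lookup 480: h=7, probe 7,8,9 → slot 9 empty, not found.

3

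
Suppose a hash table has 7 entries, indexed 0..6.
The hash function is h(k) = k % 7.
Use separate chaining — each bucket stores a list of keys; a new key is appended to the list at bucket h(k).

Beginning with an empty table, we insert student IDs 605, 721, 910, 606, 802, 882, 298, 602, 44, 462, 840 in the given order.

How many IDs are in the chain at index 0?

Insert 605: h=3, bucket 3 empty -> new chain.
Insert 721: h=0, bucket 0 empty -> new chain.
Insert 910: h=0, bucket 0 nonempty -> append to chain.
Insert 606: h=4, bucket 4 empty -> new chain.
Insert 802: h=4, bucket 4 nonempty -> append to chain.
Insert 882: h=0, bucket 0 nonempty -> append to chain.
Insert 298: h=4, bucket 4 nonempty -> append to chain.
Insert 602: h=0, bucket 0 nonempty -> append to chain.
Insert 44: h=2, bucket 2 empty -> new chain.
Insert 462: h=0, bucket 0 nonempty -> append to chain.
Insert 840: h=0, bucket 0 nonempty -> append to chain.
Final buckets:
0: 721 -> 910 -> 882 -> 602 -> 462 -> 840
1: —
2: 44
3: 605
4: 606 -> 802 -> 298
5: —
6: —

6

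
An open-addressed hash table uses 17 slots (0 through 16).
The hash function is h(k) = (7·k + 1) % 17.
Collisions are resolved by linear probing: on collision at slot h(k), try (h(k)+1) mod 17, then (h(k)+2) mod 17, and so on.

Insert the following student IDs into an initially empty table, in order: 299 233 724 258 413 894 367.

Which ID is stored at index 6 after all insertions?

894

Insert 299: h=3, slot 3 empty => index 3.
Insert 233: h=0, slot 0 empty => index 0.
Insert 724: h=3, slot 3 occupied => index 4.
Insert 258: h=5, slot 5 empty => index 5.
Insert 413: h=2, slot 2 empty => index 2.
Insert 894: h=3, slots 3,4,5 occupied => index 6.
Insert 367: h=3, slots 3,4,5,6 occupied => index 7.
Table: [233, —, 413, 299, 724, 258, 894, 367, —, —, —, —, —, —, —, —, —]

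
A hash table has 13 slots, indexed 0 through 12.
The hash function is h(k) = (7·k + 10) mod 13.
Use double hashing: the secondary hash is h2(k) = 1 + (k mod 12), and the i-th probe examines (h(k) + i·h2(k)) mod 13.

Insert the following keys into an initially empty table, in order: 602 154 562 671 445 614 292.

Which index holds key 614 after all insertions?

8

602: h=12 → slot 12
154: h=9 → slot 9
562: h=5 → slot 5
671: h=1 → slot 1
445: h=5, h2=2, probe 5,7 → slot 7
614: h=5, h2=3, probe 5,8 → slot 8
292: h=0 → slot 0
Table: [292, 671, _, _, _, 562, _, 445, 614, 154, _, _, 602]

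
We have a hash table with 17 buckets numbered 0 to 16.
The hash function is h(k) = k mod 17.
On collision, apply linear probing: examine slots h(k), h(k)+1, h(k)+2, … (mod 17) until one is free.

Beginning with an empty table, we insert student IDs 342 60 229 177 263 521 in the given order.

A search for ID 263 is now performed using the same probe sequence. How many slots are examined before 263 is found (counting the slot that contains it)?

Insert 342: h=2, slot 2 empty -> index 2.
Insert 60: h=9, slot 9 empty -> index 9.
Insert 229: h=8, slot 8 empty -> index 8.
Insert 177: h=7, slot 7 empty -> index 7.
Insert 263: h=8, slots 8,9 occupied -> index 10.
Insert 521: h=11, slot 11 empty -> index 11.
Table: [—, —, 342, —, —, —, —, 177, 229, 60, 263, 521, —, —, —, —, —]
Lookup 263: h=8, probe 8,9,10 → found at 10.

3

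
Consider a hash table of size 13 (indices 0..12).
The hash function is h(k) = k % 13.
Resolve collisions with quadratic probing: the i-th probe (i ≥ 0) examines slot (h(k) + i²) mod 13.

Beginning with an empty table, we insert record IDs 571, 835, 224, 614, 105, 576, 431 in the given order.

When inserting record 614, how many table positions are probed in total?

571: h=12 → slot 12
835: h=3 → slot 3
224: h=3, probe 3,4 → slot 4
614: h=3, probe 3,4,7 → slot 7
105: h=1 → slot 1
576: h=4, probe 4,5 → slot 5
431: h=2 → slot 2
Table: [—, 105, 431, 835, 224, 576, —, 614, —, —, —, —, 571]

3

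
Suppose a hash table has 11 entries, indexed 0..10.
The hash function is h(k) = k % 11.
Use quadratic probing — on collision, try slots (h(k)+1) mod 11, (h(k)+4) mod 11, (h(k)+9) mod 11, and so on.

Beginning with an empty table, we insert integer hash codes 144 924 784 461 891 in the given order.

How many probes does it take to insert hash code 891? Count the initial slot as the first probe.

3

144: h=1 -> slot 1
924: h=0 -> slot 0
784: h=3 -> slot 3
461: h=10 -> slot 10
891: h=0, probe 0,1,4 -> slot 4
Table: [924, 144, —, 784, 891, —, —, —, —, —, 461]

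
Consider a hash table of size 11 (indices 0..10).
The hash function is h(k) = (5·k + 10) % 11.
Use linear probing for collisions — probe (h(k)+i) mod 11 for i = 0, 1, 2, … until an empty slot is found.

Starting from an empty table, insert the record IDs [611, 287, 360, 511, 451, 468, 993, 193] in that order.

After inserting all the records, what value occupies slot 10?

611: h=7 → slot 7
287: h=4 → slot 4
360: h=6 → slot 6
511: h=2 → slot 2
451: h=10 → slot 10
468: h=7, probe 7,8 → slot 8
993: h=3 → slot 3
193: h=7, probe 7,8,9 → slot 9
Table: [_, _, 511, 993, 287, _, 360, 611, 468, 193, 451]

451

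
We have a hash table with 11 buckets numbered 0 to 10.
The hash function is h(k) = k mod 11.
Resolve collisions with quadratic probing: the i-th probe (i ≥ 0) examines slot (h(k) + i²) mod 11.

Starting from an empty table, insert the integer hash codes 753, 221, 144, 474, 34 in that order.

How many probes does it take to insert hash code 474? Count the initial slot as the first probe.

Insert 753: h=5, slot 5 empty -> index 5.
Insert 221: h=1, slot 1 empty -> index 1.
Insert 144: h=1, slot 1 occupied -> index 2.
Insert 474: h=1, slots 1,2,5 occupied -> index 10.
Insert 34: h=1, slots 1,2,5,10 occupied -> index 6.
Table: [_, 221, 144, _, _, 753, 34, _, _, _, 474]

4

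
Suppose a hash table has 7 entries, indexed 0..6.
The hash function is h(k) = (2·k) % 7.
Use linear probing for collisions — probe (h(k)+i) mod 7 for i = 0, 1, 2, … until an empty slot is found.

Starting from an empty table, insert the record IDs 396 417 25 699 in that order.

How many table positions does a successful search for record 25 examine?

3

396 hashes to 1; slot 1 is free -> place at 1.
417 hashes to 1; 1 taken -> place at 2.
25 hashes to 1; 1,2 taken -> place at 3.
699 hashes to 5; slot 5 is free -> place at 5.
Table: [∅, 396, 417, 25, ∅, 699, ∅]
Lookup 25: h=1, probe 1,2,3 → found at 3.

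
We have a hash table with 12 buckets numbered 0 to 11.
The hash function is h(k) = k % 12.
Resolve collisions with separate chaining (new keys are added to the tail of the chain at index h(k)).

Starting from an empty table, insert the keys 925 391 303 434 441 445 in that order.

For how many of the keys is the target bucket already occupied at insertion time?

1

Insert 925: h=1, bucket 1 empty → new chain.
Insert 391: h=7, bucket 7 empty → new chain.
Insert 303: h=3, bucket 3 empty → new chain.
Insert 434: h=2, bucket 2 empty → new chain.
Insert 441: h=9, bucket 9 empty → new chain.
Insert 445: h=1, bucket 1 nonempty → append to chain.
Final buckets:
0: .
1: 925 -> 445
2: 434
3: 303
4: .
5: .
6: .
7: 391
8: .
9: 441
10: .
11: .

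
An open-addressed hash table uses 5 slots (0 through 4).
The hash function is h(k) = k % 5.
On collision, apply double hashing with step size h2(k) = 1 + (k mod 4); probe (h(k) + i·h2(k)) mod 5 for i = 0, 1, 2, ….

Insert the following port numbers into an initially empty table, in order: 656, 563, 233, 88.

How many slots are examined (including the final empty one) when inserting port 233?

2

656 hashes to 1; slot 1 is free => place at 1.
563 hashes to 3; slot 3 is free => place at 3.
233 hashes to 3, h2=2; 3 taken => place at 0.
88 hashes to 3, h2=1; 3 taken => place at 4.
Table: [233, 656, —, 563, 88]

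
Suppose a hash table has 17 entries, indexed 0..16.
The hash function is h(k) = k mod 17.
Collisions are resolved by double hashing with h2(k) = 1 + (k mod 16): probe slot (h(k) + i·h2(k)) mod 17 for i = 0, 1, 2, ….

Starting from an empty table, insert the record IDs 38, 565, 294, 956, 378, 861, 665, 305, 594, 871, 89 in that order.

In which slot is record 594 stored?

8

Insert 38: h=4, slot 4 empty → index 4.
Insert 565: h=4, h2=6, slot 4 occupied → index 10.
Insert 294: h=5, slot 5 empty → index 5.
Insert 956: h=4, h2=13, slot 4 occupied → index 0.
Insert 378: h=4, h2=11, slot 4 occupied → index 15.
Insert 861: h=11, slot 11 empty → index 11.
Insert 665: h=2, slot 2 empty → index 2.
Insert 305: h=16, slot 16 empty → index 16.
Insert 594: h=16, h2=3, slots 16,2,5 occupied → index 8.
Insert 871: h=4, h2=8, slot 4 occupied → index 12.
Insert 89: h=4, h2=10, slot 4 occupied → index 14.
Table: [956, -, 665, -, 38, 294, -, -, 594, -, 565, 861, 871, -, 89, 378, 305]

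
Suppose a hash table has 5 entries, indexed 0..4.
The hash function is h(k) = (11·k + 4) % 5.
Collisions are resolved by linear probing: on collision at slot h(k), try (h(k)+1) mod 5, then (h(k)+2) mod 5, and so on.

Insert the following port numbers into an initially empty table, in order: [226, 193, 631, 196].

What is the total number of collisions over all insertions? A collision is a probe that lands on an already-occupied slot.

4

226 hashes to 0; slot 0 is free -> place at 0.
193 hashes to 2; slot 2 is free -> place at 2.
631 hashes to 0; 0 taken -> place at 1.
196 hashes to 0; 0,1,2 taken -> place at 3.
Table: [226, 631, 193, 196, ∅]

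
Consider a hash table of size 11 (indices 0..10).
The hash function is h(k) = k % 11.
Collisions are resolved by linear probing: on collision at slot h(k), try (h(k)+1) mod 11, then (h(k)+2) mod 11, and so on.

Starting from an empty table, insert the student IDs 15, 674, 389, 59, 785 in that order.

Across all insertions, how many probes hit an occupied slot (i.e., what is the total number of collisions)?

6

Insert 15: h=4, slot 4 empty → index 4.
Insert 674: h=3, slot 3 empty → index 3.
Insert 389: h=4, slot 4 occupied → index 5.
Insert 59: h=4, slots 4,5 occupied → index 6.
Insert 785: h=4, slots 4,5,6 occupied → index 7.
Table: [_, _, _, 674, 15, 389, 59, 785, _, _, _]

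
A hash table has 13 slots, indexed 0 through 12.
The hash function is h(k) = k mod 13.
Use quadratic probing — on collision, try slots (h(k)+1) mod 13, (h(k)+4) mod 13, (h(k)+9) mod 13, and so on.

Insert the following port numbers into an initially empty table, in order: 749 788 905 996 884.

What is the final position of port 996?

749 hashes to 8; slot 8 is free → place at 8.
788 hashes to 8; 8 taken → place at 9.
905 hashes to 8; 8,9 taken → place at 12.
996 hashes to 8; 8,9,12 taken → place at 4.
884 hashes to 0; slot 0 is free → place at 0.
Table: [884, -, -, -, 996, -, -, -, 749, 788, -, -, 905]

4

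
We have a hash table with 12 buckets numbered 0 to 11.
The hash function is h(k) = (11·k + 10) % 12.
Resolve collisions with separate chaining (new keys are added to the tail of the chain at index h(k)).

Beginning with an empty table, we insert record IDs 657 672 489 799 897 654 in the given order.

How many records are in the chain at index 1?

Insert 657: h=1, bucket 1 empty → new chain.
Insert 672: h=10, bucket 10 empty → new chain.
Insert 489: h=1, bucket 1 nonempty → append to chain.
Insert 799: h=3, bucket 3 empty → new chain.
Insert 897: h=1, bucket 1 nonempty → append to chain.
Insert 654: h=4, bucket 4 empty → new chain.
Final buckets:
0: .
1: 657 -> 489 -> 897
2: .
3: 799
4: 654
5: .
6: .
7: .
8: .
9: .
10: 672
11: .

3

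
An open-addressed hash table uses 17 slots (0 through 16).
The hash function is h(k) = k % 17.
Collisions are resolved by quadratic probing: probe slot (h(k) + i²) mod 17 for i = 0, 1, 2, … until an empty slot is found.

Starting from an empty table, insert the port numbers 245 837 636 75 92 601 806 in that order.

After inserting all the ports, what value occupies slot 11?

75

245: h=7 => slot 7
837: h=4 => slot 4
636: h=7, probe 7,8 => slot 8
75: h=7, probe 7,8,11 => slot 11
92: h=7, probe 7,8,11,16 => slot 16
601: h=6 => slot 6
806: h=7, probe 7,8,11,16,6,15 => slot 15
Table: [—, —, —, —, 837, —, 601, 245, 636, —, —, 75, —, —, —, 806, 92]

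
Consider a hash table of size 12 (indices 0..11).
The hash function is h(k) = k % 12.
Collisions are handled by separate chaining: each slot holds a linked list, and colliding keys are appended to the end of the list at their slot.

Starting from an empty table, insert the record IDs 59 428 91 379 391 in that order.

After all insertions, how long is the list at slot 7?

3

Insert 59: h=11, bucket 11 empty -> new chain.
Insert 428: h=8, bucket 8 empty -> new chain.
Insert 91: h=7, bucket 7 empty -> new chain.
Insert 379: h=7, bucket 7 nonempty -> append to chain.
Insert 391: h=7, bucket 7 nonempty -> append to chain.
Final buckets:
0: _
1: _
2: _
3: _
4: _
5: _
6: _
7: 91 -> 379 -> 391
8: 428
9: _
10: _
11: 59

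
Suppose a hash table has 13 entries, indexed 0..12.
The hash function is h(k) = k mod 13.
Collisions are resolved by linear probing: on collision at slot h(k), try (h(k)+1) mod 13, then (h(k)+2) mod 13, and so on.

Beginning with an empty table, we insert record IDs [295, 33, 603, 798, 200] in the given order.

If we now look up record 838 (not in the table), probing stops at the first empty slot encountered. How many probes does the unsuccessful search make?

295: h=9 → slot 9
33: h=7 → slot 7
603: h=5 → slot 5
798: h=5, probe 5,6 → slot 6
200: h=5, probe 5,6,7,8 → slot 8
Table: [_, _, _, _, _, 603, 798, 33, 200, 295, _, _, _]
Lookup 838: h=6, probe 6,7,8,9,10 → slot 10 empty, not found.

5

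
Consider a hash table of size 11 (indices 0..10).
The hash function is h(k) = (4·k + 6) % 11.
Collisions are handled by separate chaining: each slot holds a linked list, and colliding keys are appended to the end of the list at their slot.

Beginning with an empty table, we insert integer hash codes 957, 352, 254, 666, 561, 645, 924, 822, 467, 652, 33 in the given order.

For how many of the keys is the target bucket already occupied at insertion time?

4

957 -> bucket 6
352 -> bucket 6 (collision)
254 -> bucket 10
666 -> bucket 8
561 -> bucket 6 (collision)
645 -> bucket 1
924 -> bucket 6 (collision)
822 -> bucket 5
467 -> bucket 4
652 -> bucket 7
33 -> bucket 6 (collision)
Final buckets:
0: _
1: 645
2: _
3: _
4: 467
5: 822
6: 957 -> 352 -> 561 -> 924 -> 33
7: 652
8: 666
9: _
10: 254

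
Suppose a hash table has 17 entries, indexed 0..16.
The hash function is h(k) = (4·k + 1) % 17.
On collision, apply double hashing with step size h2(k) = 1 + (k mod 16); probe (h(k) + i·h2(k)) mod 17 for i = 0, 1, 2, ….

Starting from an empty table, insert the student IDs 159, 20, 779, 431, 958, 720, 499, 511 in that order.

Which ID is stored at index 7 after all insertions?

159: h=8 -> slot 8
20: h=13 -> slot 13
779: h=6 -> slot 6
431: h=8, h2=16, probe 8,7 -> slot 7
958: h=8, h2=15, probe 8,6,4 -> slot 4
720: h=8, h2=1, probe 8,9 -> slot 9
499: h=8, h2=4, probe 8,12 -> slot 12
511: h=5 -> slot 5
Table: [-, -, -, -, 958, 511, 779, 431, 159, 720, -, -, 499, 20, -, -, -]

431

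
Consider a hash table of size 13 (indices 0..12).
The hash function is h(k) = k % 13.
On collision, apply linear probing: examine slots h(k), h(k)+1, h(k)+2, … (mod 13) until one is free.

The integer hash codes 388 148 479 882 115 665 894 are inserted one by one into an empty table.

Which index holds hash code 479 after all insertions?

12

388 hashes to 11; slot 11 is free → place at 11.
148 hashes to 5; slot 5 is free → place at 5.
479 hashes to 11; 11 taken → place at 12.
882 hashes to 11; 11,12 taken → place at 0.
115 hashes to 11; 11,12,0 taken → place at 1.
665 hashes to 2; slot 2 is free → place at 2.
894 hashes to 10; slot 10 is free → place at 10.
Table: [882, 115, 665, ., ., 148, ., ., ., ., 894, 388, 479]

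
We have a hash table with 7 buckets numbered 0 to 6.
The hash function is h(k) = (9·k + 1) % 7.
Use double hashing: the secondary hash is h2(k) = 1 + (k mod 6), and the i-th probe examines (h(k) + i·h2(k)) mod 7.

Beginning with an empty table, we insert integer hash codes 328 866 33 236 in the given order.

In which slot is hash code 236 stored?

Insert 328: h=6, slot 6 empty -> index 6.
Insert 866: h=4, slot 4 empty -> index 4.
Insert 33: h=4, h2=4, slot 4 occupied -> index 1.
Insert 236: h=4, h2=3, slot 4 occupied -> index 0.
Table: [236, 33, —, —, 866, —, 328]

0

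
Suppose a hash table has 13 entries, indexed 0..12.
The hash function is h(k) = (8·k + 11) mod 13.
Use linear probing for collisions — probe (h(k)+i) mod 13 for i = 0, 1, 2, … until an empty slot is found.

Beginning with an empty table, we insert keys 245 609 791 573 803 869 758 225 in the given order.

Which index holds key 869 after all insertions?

Insert 245: h=8, slot 8 empty -> index 8.
Insert 609: h=8, slot 8 occupied -> index 9.
Insert 791: h=8, slots 8,9 occupied -> index 10.
Insert 573: h=6, slot 6 empty -> index 6.
Insert 803: h=0, slot 0 empty -> index 0.
Insert 869: h=8, slots 8,9,10 occupied -> index 11.
Insert 758: h=4, slot 4 empty -> index 4.
Insert 225: h=4, slot 4 occupied -> index 5.
Table: [803, ., ., ., 758, 225, 573, ., 245, 609, 791, 869, .]

11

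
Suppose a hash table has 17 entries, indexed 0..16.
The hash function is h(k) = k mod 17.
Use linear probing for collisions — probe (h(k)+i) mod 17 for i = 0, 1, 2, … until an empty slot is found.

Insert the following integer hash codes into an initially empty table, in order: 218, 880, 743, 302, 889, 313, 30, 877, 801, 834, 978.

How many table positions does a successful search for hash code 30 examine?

4

218: h=14 → slot 14
880: h=13 → slot 13
743: h=12 → slot 12
302: h=13, probe 13,14,15 → slot 15
889: h=5 → slot 5
313: h=7 → slot 7
30: h=13, probe 13,14,15,16 → slot 16
877: h=10 → slot 10
801: h=2 → slot 2
834: h=1 → slot 1
978: h=9 → slot 9
Table: [-, 834, 801, -, -, 889, -, 313, -, 978, 877, -, 743, 880, 218, 302, 30]
Lookup 30: h=13, probe 13,14,15,16 → found at 16.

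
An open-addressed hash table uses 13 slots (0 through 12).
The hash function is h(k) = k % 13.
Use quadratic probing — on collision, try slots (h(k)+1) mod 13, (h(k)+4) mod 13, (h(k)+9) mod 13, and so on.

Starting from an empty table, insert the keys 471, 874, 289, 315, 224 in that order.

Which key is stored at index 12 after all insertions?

315

471: h=3 -> slot 3
874: h=3, probe 3,4 -> slot 4
289: h=3, probe 3,4,7 -> slot 7
315: h=3, probe 3,4,7,12 -> slot 12
224: h=3, probe 3,4,7,12,6 -> slot 6
Table: [_, _, _, 471, 874, _, 224, 289, _, _, _, _, 315]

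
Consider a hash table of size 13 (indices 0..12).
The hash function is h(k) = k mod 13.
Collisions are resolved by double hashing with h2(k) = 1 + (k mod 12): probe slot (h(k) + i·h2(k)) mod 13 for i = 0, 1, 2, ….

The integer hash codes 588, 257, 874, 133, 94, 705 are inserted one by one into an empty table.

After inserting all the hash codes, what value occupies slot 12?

588: h=3 -> slot 3
257: h=10 -> slot 10
874: h=3, h2=11, probe 3,1 -> slot 1
133: h=3, h2=2, probe 3,5 -> slot 5
94: h=3, h2=11, probe 3,1,12 -> slot 12
705: h=3, h2=10, probe 3,0 -> slot 0
Table: [705, 874, —, 588, —, 133, —, —, —, —, 257, —, 94]

94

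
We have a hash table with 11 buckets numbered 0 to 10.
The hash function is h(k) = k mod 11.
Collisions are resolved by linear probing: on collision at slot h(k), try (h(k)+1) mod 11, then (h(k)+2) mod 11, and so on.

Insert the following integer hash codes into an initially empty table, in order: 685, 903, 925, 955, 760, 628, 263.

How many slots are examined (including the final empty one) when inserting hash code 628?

685 hashes to 3; slot 3 is free → place at 3.
903 hashes to 1; slot 1 is free → place at 1.
925 hashes to 1; 1 taken → place at 2.
955 hashes to 9; slot 9 is free → place at 9.
760 hashes to 1; 1,2,3 taken → place at 4.
628 hashes to 1; 1,2,3,4 taken → place at 5.
263 hashes to 10; slot 10 is free → place at 10.
Table: [∅, 903, 925, 685, 760, 628, ∅, ∅, ∅, 955, 263]

5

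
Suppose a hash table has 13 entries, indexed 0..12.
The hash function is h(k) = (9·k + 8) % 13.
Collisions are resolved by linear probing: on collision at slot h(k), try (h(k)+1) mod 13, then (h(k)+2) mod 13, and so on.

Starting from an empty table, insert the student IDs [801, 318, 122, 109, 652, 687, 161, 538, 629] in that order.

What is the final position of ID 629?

7

801 hashes to 2; slot 2 is free → place at 2.
318 hashes to 10; slot 10 is free → place at 10.
122 hashes to 1; slot 1 is free → place at 1.
109 hashes to 1; 1,2 taken → place at 3.
652 hashes to 0; slot 0 is free → place at 0.
687 hashes to 3; 3 taken → place at 4.
161 hashes to 1; 1,2,3,4 taken → place at 5.
538 hashes to 1; 1,2,3,4,5 taken → place at 6.
629 hashes to 1; 1,2,3,4,5,6 taken → place at 7.
Table: [652, 122, 801, 109, 687, 161, 538, 629, -, -, 318, -, -]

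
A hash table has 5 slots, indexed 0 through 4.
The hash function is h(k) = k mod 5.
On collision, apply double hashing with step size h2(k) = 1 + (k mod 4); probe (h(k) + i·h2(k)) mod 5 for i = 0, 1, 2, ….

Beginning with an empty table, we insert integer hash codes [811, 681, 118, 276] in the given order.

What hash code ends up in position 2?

276

811 hashes to 1; slot 1 is free -> place at 1.
681 hashes to 1, h2=2; 1 taken -> place at 3.
118 hashes to 3, h2=3; 3,1 taken -> place at 4.
276 hashes to 1, h2=1; 1 taken -> place at 2.
Table: [_, 811, 276, 681, 118]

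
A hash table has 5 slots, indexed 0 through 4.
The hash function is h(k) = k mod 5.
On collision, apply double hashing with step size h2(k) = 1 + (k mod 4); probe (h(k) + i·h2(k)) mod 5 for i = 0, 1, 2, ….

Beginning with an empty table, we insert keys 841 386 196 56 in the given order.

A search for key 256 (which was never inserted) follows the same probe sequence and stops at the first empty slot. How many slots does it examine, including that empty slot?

5

841 hashes to 1; slot 1 is free => place at 1.
386 hashes to 1, h2=3; 1 taken => place at 4.
196 hashes to 1, h2=1; 1 taken => place at 2.
56 hashes to 1, h2=1; 1,2 taken => place at 3.
Table: [—, 841, 196, 56, 386]
Lookup 256: h=1, h2=1, probe 1,2,3,4,0 → slot 0 empty, not found.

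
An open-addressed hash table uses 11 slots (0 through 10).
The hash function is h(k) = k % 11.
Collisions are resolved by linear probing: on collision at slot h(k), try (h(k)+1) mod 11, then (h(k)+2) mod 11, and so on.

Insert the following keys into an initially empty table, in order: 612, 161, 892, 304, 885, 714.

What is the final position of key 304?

9

612 hashes to 7; slot 7 is free -> place at 7.
161 hashes to 7; 7 taken -> place at 8.
892 hashes to 1; slot 1 is free -> place at 1.
304 hashes to 7; 7,8 taken -> place at 9.
885 hashes to 5; slot 5 is free -> place at 5.
714 hashes to 10; slot 10 is free -> place at 10.
Table: [., 892, ., ., ., 885, ., 612, 161, 304, 714]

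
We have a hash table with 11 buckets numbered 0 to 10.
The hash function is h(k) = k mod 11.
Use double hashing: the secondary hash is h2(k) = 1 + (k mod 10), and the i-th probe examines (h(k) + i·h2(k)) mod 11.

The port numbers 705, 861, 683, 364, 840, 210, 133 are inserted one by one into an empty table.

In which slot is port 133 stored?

705 hashes to 1; slot 1 is free => place at 1.
861 hashes to 3; slot 3 is free => place at 3.
683 hashes to 1, h2=4; 1 taken => place at 5.
364 hashes to 1, h2=5; 1 taken => place at 6.
840 hashes to 4; slot 4 is free => place at 4.
210 hashes to 1, h2=1; 1 taken => place at 2.
133 hashes to 1, h2=4; 1,5 taken => place at 9.
Table: [., 705, 210, 861, 840, 683, 364, ., ., 133, .]

9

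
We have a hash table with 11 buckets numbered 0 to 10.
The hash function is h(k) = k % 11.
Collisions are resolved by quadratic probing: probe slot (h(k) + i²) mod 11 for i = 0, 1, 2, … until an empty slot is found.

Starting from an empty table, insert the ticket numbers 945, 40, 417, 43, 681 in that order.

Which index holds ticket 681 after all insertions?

945: h=10 => slot 10
40: h=7 => slot 7
417: h=10, probe 10,0 => slot 0
43: h=10, probe 10,0,3 => slot 3
681: h=10, probe 10,0,3,8 => slot 8
Table: [417, —, —, 43, —, —, —, 40, 681, —, 945]

8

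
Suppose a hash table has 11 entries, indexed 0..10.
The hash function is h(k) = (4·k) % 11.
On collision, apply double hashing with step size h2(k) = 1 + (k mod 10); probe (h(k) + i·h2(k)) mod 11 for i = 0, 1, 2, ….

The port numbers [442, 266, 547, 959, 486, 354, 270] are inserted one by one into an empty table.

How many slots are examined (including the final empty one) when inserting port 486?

442 hashes to 8; slot 8 is free -> place at 8.
266 hashes to 8, h2=7; 8 taken -> place at 4.
547 hashes to 10; slot 10 is free -> place at 10.
959 hashes to 8, h2=10; 8 taken -> place at 7.
486 hashes to 8, h2=7; 8,4 taken -> place at 0.
354 hashes to 8, h2=5; 8 taken -> place at 2.
270 hashes to 2, h2=1; 2 taken -> place at 3.
Table: [486, ., 354, 270, 266, ., ., 959, 442, ., 547]

3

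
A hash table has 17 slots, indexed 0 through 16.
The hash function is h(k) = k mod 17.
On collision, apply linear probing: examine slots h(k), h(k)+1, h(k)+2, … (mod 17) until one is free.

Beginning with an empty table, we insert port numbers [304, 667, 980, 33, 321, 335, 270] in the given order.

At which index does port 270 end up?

304 hashes to 15; slot 15 is free → place at 15.
667 hashes to 4; slot 4 is free → place at 4.
980 hashes to 11; slot 11 is free → place at 11.
33 hashes to 16; slot 16 is free → place at 16.
321 hashes to 15; 15,16 taken → place at 0.
335 hashes to 12; slot 12 is free → place at 12.
270 hashes to 15; 15,16,0 taken → place at 1.
Table: [321, 270, _, _, 667, _, _, _, _, _, _, 980, 335, _, _, 304, 33]

1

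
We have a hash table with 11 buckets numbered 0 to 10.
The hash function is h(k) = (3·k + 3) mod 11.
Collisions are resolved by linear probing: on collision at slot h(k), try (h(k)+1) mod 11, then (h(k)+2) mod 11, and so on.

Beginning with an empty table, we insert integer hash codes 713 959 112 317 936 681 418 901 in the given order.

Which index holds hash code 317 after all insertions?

Insert 713: h=8, slot 8 empty -> index 8.
Insert 959: h=9, slot 9 empty -> index 9.
Insert 112: h=9, slot 9 occupied -> index 10.
Insert 317: h=8, slots 8,9,10 occupied -> index 0.
Insert 936: h=6, slot 6 empty -> index 6.
Insert 681: h=0, slot 0 occupied -> index 1.
Insert 418: h=3, slot 3 empty -> index 3.
Insert 901: h=0, slots 0,1 occupied -> index 2.
Table: [317, 681, 901, 418, _, _, 936, _, 713, 959, 112]

0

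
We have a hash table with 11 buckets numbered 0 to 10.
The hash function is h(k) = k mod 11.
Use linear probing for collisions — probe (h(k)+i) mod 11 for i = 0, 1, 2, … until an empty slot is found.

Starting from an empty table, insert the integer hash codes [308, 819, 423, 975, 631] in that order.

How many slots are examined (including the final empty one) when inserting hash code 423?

308: h=0 => slot 0
819: h=5 => slot 5
423: h=5, probe 5,6 => slot 6
975: h=7 => slot 7
631: h=4 => slot 4
Table: [308, —, —, —, 631, 819, 423, 975, —, —, —]

2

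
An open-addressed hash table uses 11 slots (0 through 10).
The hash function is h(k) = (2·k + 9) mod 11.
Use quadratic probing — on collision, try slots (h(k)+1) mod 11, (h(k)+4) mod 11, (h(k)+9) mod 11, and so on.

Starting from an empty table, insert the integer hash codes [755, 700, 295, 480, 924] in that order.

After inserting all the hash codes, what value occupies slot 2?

700

755 hashes to 1; slot 1 is free → place at 1.
700 hashes to 1; 1 taken → place at 2.
295 hashes to 5; slot 5 is free → place at 5.
480 hashes to 1; 1,2,5 taken → place at 10.
924 hashes to 9; slot 9 is free → place at 9.
Table: [∅, 755, 700, ∅, ∅, 295, ∅, ∅, ∅, 924, 480]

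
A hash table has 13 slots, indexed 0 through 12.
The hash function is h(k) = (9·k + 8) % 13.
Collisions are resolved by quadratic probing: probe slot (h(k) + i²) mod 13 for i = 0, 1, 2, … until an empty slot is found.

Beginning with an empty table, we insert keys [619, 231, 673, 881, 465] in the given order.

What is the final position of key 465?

619: h=2 => slot 2
231: h=7 => slot 7
673: h=7, probe 7,8 => slot 8
881: h=7, probe 7,8,11 => slot 11
465: h=7, probe 7,8,11,3 => slot 3
Table: [-, -, 619, 465, -, -, -, 231, 673, -, -, 881, -]

3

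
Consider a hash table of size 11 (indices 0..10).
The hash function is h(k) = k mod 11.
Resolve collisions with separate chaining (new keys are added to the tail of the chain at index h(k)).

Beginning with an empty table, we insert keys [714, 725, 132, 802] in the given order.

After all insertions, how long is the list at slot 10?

714 -> bucket 10
725 -> bucket 10 (collision)
132 -> bucket 0
802 -> bucket 10 (collision)
Final buckets:
0: 132
1: .
2: .
3: .
4: .
5: .
6: .
7: .
8: .
9: .
10: 714 -> 725 -> 802

3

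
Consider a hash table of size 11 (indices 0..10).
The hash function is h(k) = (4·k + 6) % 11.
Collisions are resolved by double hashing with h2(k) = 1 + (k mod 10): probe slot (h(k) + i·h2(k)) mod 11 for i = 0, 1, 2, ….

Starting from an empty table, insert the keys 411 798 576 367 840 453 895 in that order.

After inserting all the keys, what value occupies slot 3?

411: h=0 -> slot 0
798: h=8 -> slot 8
576: h=0, h2=7, probe 0,7 -> slot 7
367: h=0, h2=8, probe 0,8,5 -> slot 5
840: h=0, h2=1, probe 0,1 -> slot 1
453: h=3 -> slot 3
895: h=0, h2=6, probe 0,6 -> slot 6
Table: [411, 840, —, 453, —, 367, 895, 576, 798, —, —]

453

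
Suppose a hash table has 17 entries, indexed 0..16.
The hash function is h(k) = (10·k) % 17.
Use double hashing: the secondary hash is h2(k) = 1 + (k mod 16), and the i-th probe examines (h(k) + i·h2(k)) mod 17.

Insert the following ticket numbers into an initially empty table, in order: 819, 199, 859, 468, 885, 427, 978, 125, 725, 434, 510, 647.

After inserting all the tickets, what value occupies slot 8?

819: h=13 => slot 13
199: h=1 => slot 1
859: h=5 => slot 5
468: h=5, h2=5, probe 5,10 => slot 10
885: h=10, h2=6, probe 10,16 => slot 16
427: h=3 => slot 3
978: h=5, h2=3, probe 5,8 => slot 8
125: h=9 => slot 9
725: h=8, h2=6, probe 8,14 => slot 14
434: h=5, h2=3, probe 5,8,11 => slot 11
510: h=0 => slot 0
647: h=10, h2=8, probe 10,1,9,0,8,16,7 => slot 7
Table: [510, 199, -, 427, -, 859, -, 647, 978, 125, 468, 434, -, 819, 725, -, 885]

978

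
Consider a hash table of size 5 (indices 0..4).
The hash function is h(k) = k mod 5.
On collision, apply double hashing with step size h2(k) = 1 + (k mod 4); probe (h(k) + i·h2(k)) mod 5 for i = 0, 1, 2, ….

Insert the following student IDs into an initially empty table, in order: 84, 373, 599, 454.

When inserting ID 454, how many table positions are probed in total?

Insert 84: h=4, slot 4 empty → index 4.
Insert 373: h=3, slot 3 empty → index 3.
Insert 599: h=4, h2=4, slots 4,3 occupied → index 2.
Insert 454: h=4, h2=3, slots 4,2 occupied → index 0.
Table: [454, ., 599, 373, 84]

3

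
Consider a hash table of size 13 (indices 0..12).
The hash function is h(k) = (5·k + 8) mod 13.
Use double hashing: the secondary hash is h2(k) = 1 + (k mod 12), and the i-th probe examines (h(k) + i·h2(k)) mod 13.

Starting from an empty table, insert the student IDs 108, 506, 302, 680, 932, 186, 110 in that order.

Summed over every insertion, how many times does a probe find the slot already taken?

Insert 108: h=2, slot 2 empty -> index 2.
Insert 506: h=3, slot 3 empty -> index 3.
Insert 302: h=10, slot 10 empty -> index 10.
Insert 680: h=2, h2=9, slot 2 occupied -> index 11.
Insert 932: h=1, slot 1 empty -> index 1.
Insert 186: h=2, h2=7, slot 2 occupied -> index 9.
Insert 110: h=12, slot 12 empty -> index 12.
Table: [∅, 932, 108, 506, ∅, ∅, ∅, ∅, ∅, 186, 302, 680, 110]

2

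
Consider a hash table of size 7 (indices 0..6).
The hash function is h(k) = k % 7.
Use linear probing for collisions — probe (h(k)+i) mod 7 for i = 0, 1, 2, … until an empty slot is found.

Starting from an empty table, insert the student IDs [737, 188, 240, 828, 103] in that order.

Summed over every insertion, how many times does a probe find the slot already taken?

Insert 737: h=2, slot 2 empty → index 2.
Insert 188: h=6, slot 6 empty → index 6.
Insert 240: h=2, slot 2 occupied → index 3.
Insert 828: h=2, slots 2,3 occupied → index 4.
Insert 103: h=5, slot 5 empty → index 5.
Table: [—, —, 737, 240, 828, 103, 188]

3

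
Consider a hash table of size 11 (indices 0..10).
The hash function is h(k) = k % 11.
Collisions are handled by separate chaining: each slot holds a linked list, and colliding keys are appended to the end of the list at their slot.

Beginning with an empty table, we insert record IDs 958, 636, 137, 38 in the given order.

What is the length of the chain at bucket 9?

Insert 958: h=1, bucket 1 empty -> new chain.
Insert 636: h=9, bucket 9 empty -> new chain.
Insert 137: h=5, bucket 5 empty -> new chain.
Insert 38: h=5, bucket 5 nonempty -> append to chain.
Final buckets:
0: ∅
1: 958
2: ∅
3: ∅
4: ∅
5: 137 -> 38
6: ∅
7: ∅
8: ∅
9: 636
10: ∅

1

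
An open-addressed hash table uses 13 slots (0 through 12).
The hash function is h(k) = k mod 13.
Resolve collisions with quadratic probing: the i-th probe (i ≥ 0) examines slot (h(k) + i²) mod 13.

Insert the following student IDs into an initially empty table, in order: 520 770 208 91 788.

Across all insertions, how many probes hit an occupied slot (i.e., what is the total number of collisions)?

Insert 520: h=0, slot 0 empty -> index 0.
Insert 770: h=3, slot 3 empty -> index 3.
Insert 208: h=0, slot 0 occupied -> index 1.
Insert 91: h=0, slots 0,1 occupied -> index 4.
Insert 788: h=8, slot 8 empty -> index 8.
Table: [520, 208, -, 770, 91, -, -, -, 788, -, -, -, -]

3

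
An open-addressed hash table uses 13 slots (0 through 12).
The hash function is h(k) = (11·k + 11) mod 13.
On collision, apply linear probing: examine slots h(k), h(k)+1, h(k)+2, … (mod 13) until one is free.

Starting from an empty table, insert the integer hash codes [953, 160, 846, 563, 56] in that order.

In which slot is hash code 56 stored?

Insert 953: h=3, slot 3 empty -> index 3.
Insert 160: h=3, slot 3 occupied -> index 4.
Insert 846: h=9, slot 9 empty -> index 9.
Insert 563: h=3, slots 3,4 occupied -> index 5.
Insert 56: h=3, slots 3,4,5 occupied -> index 6.
Table: [-, -, -, 953, 160, 563, 56, -, -, 846, -, -, -]

6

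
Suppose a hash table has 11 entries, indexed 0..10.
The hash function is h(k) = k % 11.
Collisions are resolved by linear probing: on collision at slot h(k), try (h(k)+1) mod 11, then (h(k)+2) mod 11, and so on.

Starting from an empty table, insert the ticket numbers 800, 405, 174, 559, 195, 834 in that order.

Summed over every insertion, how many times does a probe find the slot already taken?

11

800: h=8 -> slot 8
405: h=9 -> slot 9
174: h=9, probe 9,10 -> slot 10
559: h=9, probe 9,10,0 -> slot 0
195: h=8, probe 8,9,10,0,1 -> slot 1
834: h=9, probe 9,10,0,1,2 -> slot 2
Table: [559, 195, 834, -, -, -, -, -, 800, 405, 174]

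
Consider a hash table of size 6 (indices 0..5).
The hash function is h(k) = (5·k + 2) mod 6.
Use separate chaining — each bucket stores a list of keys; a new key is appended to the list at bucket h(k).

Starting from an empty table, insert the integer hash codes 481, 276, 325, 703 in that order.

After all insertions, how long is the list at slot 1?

Insert 481: h=1, bucket 1 empty → new chain.
Insert 276: h=2, bucket 2 empty → new chain.
Insert 325: h=1, bucket 1 nonempty → append to chain.
Insert 703: h=1, bucket 1 nonempty → append to chain.
Final buckets:
0: .
1: 481 -> 325 -> 703
2: 276
3: .
4: .
5: .

3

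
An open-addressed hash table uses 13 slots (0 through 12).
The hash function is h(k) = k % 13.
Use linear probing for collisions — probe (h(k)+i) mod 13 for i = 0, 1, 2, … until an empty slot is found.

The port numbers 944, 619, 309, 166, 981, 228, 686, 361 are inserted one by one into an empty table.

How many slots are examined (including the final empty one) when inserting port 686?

3

Insert 944: h=8, slot 8 empty => index 8.
Insert 619: h=8, slot 8 occupied => index 9.
Insert 309: h=10, slot 10 empty => index 10.
Insert 166: h=10, slot 10 occupied => index 11.
Insert 981: h=6, slot 6 empty => index 6.
Insert 228: h=7, slot 7 empty => index 7.
Insert 686: h=10, slots 10,11 occupied => index 12.
Insert 361: h=10, slots 10,11,12 occupied => index 0.
Table: [361, _, _, _, _, _, 981, 228, 944, 619, 309, 166, 686]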